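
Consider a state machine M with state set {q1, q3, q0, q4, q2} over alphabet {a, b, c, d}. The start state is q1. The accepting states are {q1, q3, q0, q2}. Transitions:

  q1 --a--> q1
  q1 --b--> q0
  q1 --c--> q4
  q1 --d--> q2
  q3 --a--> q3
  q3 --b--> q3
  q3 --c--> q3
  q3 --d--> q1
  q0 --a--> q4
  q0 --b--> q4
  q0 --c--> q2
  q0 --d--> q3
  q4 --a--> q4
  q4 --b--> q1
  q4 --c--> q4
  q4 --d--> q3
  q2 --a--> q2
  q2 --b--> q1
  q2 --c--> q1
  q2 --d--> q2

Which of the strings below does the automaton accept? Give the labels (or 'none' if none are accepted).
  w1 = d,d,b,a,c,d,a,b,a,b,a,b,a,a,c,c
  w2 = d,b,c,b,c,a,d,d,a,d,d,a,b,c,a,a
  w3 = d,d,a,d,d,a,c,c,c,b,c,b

w1, w3

w1:
  start at q1
  read 'd': q1 → q2
  read 'd': q2 → q2
  read 'b': q2 → q1
  read 'a': q1 → q1
  read 'c': q1 → q4
  read 'd': q4 → q3
  read 'a': q3 → q3
  read 'b': q3 → q3
  read 'a': q3 → q3
  read 'b': q3 → q3
  read 'a': q3 → q3
  read 'b': q3 → q3
  read 'a': q3 → q3
  read 'a': q3 → q3
  read 'c': q3 → q3
  read 'c': q3 → q3
  end q3, accepted
w2:
  start at q1
  read 'd': q1 → q2
  read 'b': q2 → q1
  read 'c': q1 → q4
  read 'b': q4 → q1
  read 'c': q1 → q4
  read 'a': q4 → q4
  read 'd': q4 → q3
  read 'd': q3 → q1
  read 'a': q1 → q1
  read 'd': q1 → q2
  read 'd': q2 → q2
  read 'a': q2 → q2
  read 'b': q2 → q1
  read 'c': q1 → q4
  read 'a': q4 → q4
  read 'a': q4 → q4
  end q4, rejected
w3:
  start at q1
  read 'd': q1 → q2
  read 'd': q2 → q2
  read 'a': q2 → q2
  read 'd': q2 → q2
  read 'd': q2 → q2
  read 'a': q2 → q2
  read 'c': q2 → q1
  read 'c': q1 → q4
  read 'c': q4 → q4
  read 'b': q4 → q1
  read 'c': q1 → q4
  read 'b': q4 → q1
  end q1, accepted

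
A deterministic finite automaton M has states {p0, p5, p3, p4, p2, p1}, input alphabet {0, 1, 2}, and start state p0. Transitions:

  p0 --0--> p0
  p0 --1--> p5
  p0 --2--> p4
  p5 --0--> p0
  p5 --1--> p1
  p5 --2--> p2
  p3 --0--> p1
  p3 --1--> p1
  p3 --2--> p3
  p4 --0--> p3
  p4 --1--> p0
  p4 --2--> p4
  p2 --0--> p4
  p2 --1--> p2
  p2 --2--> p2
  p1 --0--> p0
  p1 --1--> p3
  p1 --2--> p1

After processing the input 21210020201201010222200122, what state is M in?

Trace: p0 -2-> p4 -1-> p0 -2-> p4 -1-> p0 -0-> p0 -0-> p0 -2-> p4 -0-> p3 -2-> p3 -0-> p1 -1-> p3 -2-> p3 -0-> p1 -1-> p3 -0-> p1 -1-> p3 -0-> p1 -2-> p1 -2-> p1 -2-> p1 -2-> p1 -0-> p0 -0-> p0 -1-> p5 -2-> p2 -2-> p2

p2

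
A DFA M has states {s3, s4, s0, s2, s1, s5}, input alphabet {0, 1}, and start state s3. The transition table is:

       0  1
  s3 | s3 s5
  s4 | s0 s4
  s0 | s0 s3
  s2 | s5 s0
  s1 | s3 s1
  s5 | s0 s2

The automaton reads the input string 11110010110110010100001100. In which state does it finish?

s0

s3 → s5 → s2 → s0 → s3 → s3 → s3 → s5 → s0 → s3 → s5 → s0 → s3 → s5 → s0 → s0 → s3 → s3 → s5 → s0 → s0 → s0 → s0 → s3 → s5 → s0 → s0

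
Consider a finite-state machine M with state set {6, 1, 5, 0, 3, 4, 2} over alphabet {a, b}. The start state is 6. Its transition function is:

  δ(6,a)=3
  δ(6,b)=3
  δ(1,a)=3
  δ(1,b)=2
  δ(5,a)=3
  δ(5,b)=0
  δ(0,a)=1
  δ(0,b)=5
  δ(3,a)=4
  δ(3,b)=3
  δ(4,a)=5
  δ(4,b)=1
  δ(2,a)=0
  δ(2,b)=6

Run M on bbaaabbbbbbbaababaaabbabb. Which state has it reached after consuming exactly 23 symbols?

4

6 → 3 → 3 → 4 → 5 → 3 → 3 → 3 → 3 → 3 → 3 → 3 → 3 → 4 → 5 → 0 → 1 → 2 → 0 → 1 → 3 → 3 → 3 → 4
After 23 symbols: 4.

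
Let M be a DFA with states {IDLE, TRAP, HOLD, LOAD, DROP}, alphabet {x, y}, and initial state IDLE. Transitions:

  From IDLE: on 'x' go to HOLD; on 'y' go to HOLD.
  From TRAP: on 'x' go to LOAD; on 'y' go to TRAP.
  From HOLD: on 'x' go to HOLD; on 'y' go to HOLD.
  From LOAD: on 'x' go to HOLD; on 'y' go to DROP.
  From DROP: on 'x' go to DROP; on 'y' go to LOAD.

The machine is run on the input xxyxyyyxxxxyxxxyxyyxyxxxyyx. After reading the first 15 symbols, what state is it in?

start at IDLE
read 'x': IDLE → HOLD
read 'x': HOLD → HOLD
read 'y': HOLD → HOLD
read 'x': HOLD → HOLD
read 'y': HOLD → HOLD
read 'y': HOLD → HOLD
read 'y': HOLD → HOLD
read 'x': HOLD → HOLD
read 'x': HOLD → HOLD
read 'x': HOLD → HOLD
read 'x': HOLD → HOLD
read 'y': HOLD → HOLD
read 'x': HOLD → HOLD
read 'x': HOLD → HOLD
read 'x': HOLD → HOLD
After 15 symbols: HOLD.

HOLD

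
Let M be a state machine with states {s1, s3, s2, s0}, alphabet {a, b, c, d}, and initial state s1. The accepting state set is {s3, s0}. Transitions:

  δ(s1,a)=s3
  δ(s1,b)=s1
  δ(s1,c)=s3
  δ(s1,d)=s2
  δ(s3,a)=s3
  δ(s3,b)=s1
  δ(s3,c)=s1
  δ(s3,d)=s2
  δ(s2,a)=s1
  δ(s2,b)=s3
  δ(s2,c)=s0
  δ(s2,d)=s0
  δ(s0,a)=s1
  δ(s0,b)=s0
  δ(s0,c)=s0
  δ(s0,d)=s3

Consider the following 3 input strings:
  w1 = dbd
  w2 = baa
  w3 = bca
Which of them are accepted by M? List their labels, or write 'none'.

w2, w3

w1: s1 → s2 → s3 → s2  → end s2, rejected
w2: s1 → s1 → s3 → s3  → end s3, accepted
w3: s1 → s1 → s3 → s3  → end s3, accepted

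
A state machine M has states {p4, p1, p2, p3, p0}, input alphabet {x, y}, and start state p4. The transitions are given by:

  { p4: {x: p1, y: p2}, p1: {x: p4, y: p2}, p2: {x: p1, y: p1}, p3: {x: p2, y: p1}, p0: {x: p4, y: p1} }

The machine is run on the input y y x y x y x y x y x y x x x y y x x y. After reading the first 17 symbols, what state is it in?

p1

p4 → p2 → p1 → p4 → p2 → p1 → p2 → p1 → p2 → p1 → p2 → p1 → p2 → p1 → p4 → p1 → p2 → p1
After 17 symbols: p1.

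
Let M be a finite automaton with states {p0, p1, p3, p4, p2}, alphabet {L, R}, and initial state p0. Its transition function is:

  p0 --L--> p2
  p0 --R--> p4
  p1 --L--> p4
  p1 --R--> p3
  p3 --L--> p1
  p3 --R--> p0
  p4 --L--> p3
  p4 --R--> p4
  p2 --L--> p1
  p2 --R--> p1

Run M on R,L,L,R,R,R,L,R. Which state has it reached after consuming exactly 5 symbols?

Trace: p0 -R-> p4 -L-> p3 -L-> p1 -R-> p3 -R-> p0
After 5 symbols: p0.

p0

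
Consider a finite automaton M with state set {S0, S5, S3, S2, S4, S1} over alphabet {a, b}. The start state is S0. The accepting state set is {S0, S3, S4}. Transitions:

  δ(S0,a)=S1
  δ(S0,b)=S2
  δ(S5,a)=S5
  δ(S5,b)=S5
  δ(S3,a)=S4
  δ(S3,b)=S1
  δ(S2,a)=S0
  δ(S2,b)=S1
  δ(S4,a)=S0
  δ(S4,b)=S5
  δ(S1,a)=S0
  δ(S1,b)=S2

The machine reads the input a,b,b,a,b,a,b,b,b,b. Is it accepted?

start at S0
read 'a': S0 → S1
read 'b': S1 → S2
read 'b': S2 → S1
read 'a': S1 → S0
read 'b': S0 → S2
read 'a': S2 → S0
read 'b': S0 → S2
read 'b': S2 → S1
read 'b': S1 → S2
read 'b': S2 → S1
End state S1 is not accepting.

No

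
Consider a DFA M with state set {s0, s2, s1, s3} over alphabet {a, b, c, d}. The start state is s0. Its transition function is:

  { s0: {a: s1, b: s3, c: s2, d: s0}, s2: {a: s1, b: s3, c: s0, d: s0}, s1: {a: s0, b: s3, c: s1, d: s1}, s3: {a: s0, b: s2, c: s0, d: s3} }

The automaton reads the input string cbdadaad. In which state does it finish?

s0

start at s0
read 'c': s0 → s2
read 'b': s2 → s3
read 'd': s3 → s3
read 'a': s3 → s0
read 'd': s0 → s0
read 'a': s0 → s1
read 'a': s1 → s0
read 'd': s0 → s0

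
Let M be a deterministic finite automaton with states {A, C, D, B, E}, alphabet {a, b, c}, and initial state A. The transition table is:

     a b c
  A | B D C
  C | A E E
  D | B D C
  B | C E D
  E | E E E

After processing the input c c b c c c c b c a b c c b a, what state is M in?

A → C → E → E → E → E → E → E → E → E → E → E → E → E → E → E

E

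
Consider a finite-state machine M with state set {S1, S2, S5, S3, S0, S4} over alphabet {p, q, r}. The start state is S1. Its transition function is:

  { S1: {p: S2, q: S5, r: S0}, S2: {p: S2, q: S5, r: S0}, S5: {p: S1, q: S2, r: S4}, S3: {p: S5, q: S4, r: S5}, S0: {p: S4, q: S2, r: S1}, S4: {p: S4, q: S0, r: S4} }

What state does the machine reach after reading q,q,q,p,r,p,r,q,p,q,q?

S2

Trace: S1 -q-> S5 -q-> S2 -q-> S5 -p-> S1 -r-> S0 -p-> S4 -r-> S4 -q-> S0 -p-> S4 -q-> S0 -q-> S2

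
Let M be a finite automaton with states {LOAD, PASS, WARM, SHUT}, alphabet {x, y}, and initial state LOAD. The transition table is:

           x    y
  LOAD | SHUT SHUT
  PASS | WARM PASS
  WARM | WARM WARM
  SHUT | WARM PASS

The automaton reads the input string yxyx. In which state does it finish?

LOAD → SHUT → WARM → WARM → WARM

WARM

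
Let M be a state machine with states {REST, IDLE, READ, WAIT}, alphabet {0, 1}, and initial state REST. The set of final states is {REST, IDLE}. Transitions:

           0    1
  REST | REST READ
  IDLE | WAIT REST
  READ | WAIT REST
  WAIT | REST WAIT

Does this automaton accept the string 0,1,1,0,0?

Yes

start at REST
read '0': REST → REST
read '1': REST → READ
read '1': READ → REST
read '0': REST → REST
read '0': REST → REST
End state REST is accepting.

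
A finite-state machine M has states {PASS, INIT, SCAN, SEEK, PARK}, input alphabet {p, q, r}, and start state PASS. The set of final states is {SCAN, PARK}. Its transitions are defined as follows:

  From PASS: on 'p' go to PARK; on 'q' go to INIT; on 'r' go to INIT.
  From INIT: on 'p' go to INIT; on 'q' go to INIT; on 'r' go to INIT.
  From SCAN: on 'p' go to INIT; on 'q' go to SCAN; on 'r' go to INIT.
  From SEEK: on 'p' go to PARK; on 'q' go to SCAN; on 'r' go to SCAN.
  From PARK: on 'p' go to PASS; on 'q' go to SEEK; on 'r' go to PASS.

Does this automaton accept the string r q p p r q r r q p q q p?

No

PASS → INIT → INIT → INIT → INIT → INIT → INIT → INIT → INIT → INIT → INIT → INIT → INIT → INIT
End state INIT is not accepting.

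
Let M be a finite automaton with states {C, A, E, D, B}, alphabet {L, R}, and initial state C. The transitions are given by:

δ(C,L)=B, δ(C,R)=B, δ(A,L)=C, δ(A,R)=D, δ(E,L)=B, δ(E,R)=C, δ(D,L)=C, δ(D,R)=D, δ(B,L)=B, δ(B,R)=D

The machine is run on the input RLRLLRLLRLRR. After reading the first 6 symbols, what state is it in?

C → B → B → D → C → B → D
After 6 symbols: D.

D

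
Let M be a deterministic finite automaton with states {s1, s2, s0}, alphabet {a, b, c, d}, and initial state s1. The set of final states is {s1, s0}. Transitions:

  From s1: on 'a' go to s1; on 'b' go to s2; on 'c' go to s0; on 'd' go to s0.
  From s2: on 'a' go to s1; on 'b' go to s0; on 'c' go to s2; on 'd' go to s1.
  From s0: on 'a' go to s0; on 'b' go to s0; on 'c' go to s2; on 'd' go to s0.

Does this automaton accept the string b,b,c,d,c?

Trace: s1 -b-> s2 -b-> s0 -c-> s2 -d-> s1 -c-> s0
End state s0 is accepting.

Yes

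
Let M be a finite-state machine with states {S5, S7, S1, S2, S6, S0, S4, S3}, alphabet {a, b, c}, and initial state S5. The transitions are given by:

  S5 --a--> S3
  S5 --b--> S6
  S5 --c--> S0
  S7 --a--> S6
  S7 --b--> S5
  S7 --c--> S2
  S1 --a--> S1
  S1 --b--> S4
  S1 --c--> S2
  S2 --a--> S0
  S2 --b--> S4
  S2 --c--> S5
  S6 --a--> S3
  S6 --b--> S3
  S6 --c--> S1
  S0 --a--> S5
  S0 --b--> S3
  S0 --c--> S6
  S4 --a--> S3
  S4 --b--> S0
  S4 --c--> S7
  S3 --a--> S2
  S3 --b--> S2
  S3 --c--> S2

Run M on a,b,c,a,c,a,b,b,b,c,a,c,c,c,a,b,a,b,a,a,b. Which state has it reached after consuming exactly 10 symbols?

S5 → S3 → S2 → S5 → S3 → S2 → S0 → S3 → S2 → S4 → S7
After 10 symbols: S7.

S7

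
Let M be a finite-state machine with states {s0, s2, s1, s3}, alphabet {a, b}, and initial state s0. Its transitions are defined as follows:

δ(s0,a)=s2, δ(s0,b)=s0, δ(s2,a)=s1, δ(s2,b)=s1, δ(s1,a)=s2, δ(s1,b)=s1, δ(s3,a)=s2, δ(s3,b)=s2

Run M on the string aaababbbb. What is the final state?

s1

s0 → s2 → s1 → s2 → s1 → s2 → s1 → s1 → s1 → s1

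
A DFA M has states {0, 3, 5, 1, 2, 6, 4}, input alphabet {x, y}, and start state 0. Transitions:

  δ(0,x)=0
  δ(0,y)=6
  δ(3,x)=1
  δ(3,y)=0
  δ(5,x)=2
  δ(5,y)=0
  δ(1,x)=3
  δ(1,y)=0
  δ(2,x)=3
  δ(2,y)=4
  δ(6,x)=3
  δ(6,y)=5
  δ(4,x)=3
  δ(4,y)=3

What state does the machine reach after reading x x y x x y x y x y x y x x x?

start at 0
read 'x': 0 → 0
read 'x': 0 → 0
read 'y': 0 → 6
read 'x': 6 → 3
read 'x': 3 → 1
read 'y': 1 → 0
read 'x': 0 → 0
read 'y': 0 → 6
read 'x': 6 → 3
read 'y': 3 → 0
read 'x': 0 → 0
read 'y': 0 → 6
read 'x': 6 → 3
read 'x': 3 → 1
read 'x': 1 → 3

3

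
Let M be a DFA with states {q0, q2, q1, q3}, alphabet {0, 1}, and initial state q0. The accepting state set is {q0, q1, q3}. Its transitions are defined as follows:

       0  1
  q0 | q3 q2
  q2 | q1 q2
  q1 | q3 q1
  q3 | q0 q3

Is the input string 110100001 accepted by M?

start at q0
read '1': q0 → q2
read '1': q2 → q2
read '0': q2 → q1
read '1': q1 → q1
read '0': q1 → q3
read '0': q3 → q0
read '0': q0 → q3
read '0': q3 → q0
read '1': q0 → q2
End state q2 is not accepting.

No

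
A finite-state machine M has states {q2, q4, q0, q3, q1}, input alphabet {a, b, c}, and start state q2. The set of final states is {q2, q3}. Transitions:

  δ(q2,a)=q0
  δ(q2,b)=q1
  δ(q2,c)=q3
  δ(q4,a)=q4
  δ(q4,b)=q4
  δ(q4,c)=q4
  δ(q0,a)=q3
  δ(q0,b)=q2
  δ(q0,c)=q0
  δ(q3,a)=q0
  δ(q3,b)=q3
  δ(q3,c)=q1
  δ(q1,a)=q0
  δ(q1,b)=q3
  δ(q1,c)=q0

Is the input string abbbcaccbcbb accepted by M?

Trace: q2 -a-> q0 -b-> q2 -b-> q1 -b-> q3 -c-> q1 -a-> q0 -c-> q0 -c-> q0 -b-> q2 -c-> q3 -b-> q3 -b-> q3
End state q3 is accepting.

Yes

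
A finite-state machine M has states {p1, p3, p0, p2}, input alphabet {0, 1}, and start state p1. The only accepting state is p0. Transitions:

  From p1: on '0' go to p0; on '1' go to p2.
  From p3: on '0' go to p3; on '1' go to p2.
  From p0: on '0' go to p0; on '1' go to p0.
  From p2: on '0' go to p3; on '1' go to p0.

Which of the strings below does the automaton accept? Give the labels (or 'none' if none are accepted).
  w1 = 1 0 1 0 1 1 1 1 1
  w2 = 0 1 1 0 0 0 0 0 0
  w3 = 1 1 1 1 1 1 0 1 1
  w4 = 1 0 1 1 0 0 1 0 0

w1, w2, w3, w4

w1: Trace: p1 -1-> p2 -0-> p3 -1-> p2 -0-> p3 -1-> p2 -1-> p0 -1-> p0 -1-> p0 -1-> p0  → end p0, accepted
w2: Trace: p1 -0-> p0 -1-> p0 -1-> p0 -0-> p0 -0-> p0 -0-> p0 -0-> p0 -0-> p0 -0-> p0  → end p0, accepted
w3: Trace: p1 -1-> p2 -1-> p0 -1-> p0 -1-> p0 -1-> p0 -1-> p0 -0-> p0 -1-> p0 -1-> p0  → end p0, accepted
w4: Trace: p1 -1-> p2 -0-> p3 -1-> p2 -1-> p0 -0-> p0 -0-> p0 -1-> p0 -0-> p0 -0-> p0  → end p0, accepted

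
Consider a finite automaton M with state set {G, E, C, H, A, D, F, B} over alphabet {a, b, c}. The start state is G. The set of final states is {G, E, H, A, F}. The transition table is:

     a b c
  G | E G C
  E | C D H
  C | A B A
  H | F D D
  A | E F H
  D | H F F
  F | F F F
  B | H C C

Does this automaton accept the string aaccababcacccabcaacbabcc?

Yes

start at G
read 'a': G → E
read 'a': E → C
read 'c': C → A
read 'c': A → H
read 'a': H → F
read 'b': F → F
read 'a': F → F
read 'b': F → F
read 'c': F → F
read 'a': F → F
read 'c': F → F
read 'c': F → F
read 'c': F → F
read 'a': F → F
read 'b': F → F
read 'c': F → F
read 'a': F → F
read 'a': F → F
read 'c': F → F
read 'b': F → F
read 'a': F → F
read 'b': F → F
read 'c': F → F
read 'c': F → F
End state F is accepting.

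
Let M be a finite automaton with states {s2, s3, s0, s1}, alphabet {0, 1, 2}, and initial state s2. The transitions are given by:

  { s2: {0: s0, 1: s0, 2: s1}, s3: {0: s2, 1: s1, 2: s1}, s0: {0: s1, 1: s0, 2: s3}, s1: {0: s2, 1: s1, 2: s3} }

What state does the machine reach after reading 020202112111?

s1

Trace: s2 -0-> s0 -2-> s3 -0-> s2 -2-> s1 -0-> s2 -2-> s1 -1-> s1 -1-> s1 -2-> s3 -1-> s1 -1-> s1 -1-> s1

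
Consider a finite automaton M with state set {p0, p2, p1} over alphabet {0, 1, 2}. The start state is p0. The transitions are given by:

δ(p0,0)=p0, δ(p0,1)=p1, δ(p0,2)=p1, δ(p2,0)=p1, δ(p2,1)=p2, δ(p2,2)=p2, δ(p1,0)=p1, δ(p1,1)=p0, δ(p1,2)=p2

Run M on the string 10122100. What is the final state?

p1

Trace: p0 -1-> p1 -0-> p1 -1-> p0 -2-> p1 -2-> p2 -1-> p2 -0-> p1 -0-> p1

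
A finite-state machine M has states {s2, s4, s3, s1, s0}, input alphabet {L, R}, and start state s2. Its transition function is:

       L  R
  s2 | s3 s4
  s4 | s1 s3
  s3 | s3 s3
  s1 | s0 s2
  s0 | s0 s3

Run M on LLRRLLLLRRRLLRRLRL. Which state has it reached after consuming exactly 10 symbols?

s3

Trace: s2 -L-> s3 -L-> s3 -R-> s3 -R-> s3 -L-> s3 -L-> s3 -L-> s3 -L-> s3 -R-> s3 -R-> s3
After 10 symbols: s3.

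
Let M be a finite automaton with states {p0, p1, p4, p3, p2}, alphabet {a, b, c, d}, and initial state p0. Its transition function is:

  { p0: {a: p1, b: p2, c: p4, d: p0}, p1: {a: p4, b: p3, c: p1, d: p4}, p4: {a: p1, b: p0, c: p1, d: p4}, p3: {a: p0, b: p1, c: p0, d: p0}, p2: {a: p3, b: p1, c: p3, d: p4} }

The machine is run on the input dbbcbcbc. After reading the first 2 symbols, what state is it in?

p2

Trace: p0 -d-> p0 -b-> p2
After 2 symbols: p2.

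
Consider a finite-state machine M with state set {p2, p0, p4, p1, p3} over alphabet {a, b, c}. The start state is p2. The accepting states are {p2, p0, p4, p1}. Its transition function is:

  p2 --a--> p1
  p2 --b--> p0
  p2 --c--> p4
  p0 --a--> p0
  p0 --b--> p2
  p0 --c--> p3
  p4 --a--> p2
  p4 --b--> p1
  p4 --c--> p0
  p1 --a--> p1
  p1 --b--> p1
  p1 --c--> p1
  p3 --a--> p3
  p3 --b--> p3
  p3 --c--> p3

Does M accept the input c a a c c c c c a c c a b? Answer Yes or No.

start at p2
read 'c': p2 → p4
read 'a': p4 → p2
read 'a': p2 → p1
read 'c': p1 → p1
read 'c': p1 → p1
read 'c': p1 → p1
read 'c': p1 → p1
read 'c': p1 → p1
read 'a': p1 → p1
read 'c': p1 → p1
read 'c': p1 → p1
read 'a': p1 → p1
read 'b': p1 → p1
End state p1 is accepting.

Yes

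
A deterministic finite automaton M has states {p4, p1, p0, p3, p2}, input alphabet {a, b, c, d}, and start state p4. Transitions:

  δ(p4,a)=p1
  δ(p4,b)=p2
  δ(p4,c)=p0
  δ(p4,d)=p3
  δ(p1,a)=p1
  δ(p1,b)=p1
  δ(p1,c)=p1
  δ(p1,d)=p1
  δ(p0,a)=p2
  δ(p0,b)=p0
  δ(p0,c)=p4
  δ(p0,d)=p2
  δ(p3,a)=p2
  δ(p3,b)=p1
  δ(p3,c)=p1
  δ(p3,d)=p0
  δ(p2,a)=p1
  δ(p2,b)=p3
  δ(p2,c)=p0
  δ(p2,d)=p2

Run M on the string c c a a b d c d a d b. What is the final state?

p1

start at p4
read 'c': p4 → p0
read 'c': p0 → p4
read 'a': p4 → p1
read 'a': p1 → p1
read 'b': p1 → p1
read 'd': p1 → p1
read 'c': p1 → p1
read 'd': p1 → p1
read 'a': p1 → p1
read 'd': p1 → p1
read 'b': p1 → p1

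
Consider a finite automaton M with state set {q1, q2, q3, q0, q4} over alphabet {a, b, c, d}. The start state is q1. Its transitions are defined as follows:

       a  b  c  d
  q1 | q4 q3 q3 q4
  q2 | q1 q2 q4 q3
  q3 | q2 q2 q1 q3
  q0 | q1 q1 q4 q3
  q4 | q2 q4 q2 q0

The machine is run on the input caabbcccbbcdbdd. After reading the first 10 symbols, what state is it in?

q4

q1 → q3 → q2 → q1 → q3 → q2 → q4 → q2 → q4 → q4 → q4
After 10 symbols: q4.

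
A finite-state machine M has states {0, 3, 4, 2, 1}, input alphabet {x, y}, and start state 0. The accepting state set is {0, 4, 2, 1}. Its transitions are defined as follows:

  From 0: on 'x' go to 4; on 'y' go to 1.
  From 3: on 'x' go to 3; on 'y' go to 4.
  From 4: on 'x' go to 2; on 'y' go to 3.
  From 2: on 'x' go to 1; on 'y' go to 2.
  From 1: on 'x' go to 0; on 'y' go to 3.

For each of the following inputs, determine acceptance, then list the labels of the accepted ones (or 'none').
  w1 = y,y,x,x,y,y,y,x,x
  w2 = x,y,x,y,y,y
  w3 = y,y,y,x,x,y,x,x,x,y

w1:
  start at 0
  read 'y': 0 → 1
  read 'y': 1 → 3
  read 'x': 3 → 3
  read 'x': 3 → 3
  read 'y': 3 → 4
  read 'y': 4 → 3
  read 'y': 3 → 4
  read 'x': 4 → 2
  read 'x': 2 → 1
  end 1, accepted
w2:
  start at 0
  read 'x': 0 → 4
  read 'y': 4 → 3
  read 'x': 3 → 3
  read 'y': 3 → 4
  read 'y': 4 → 3
  read 'y': 3 → 4
  end 4, accepted
w3:
  start at 0
  read 'y': 0 → 1
  read 'y': 1 → 3
  read 'y': 3 → 4
  read 'x': 4 → 2
  read 'x': 2 → 1
  read 'y': 1 → 3
  read 'x': 3 → 3
  read 'x': 3 → 3
  read 'x': 3 → 3
  read 'y': 3 → 4
  end 4, accepted

w1, w2, w3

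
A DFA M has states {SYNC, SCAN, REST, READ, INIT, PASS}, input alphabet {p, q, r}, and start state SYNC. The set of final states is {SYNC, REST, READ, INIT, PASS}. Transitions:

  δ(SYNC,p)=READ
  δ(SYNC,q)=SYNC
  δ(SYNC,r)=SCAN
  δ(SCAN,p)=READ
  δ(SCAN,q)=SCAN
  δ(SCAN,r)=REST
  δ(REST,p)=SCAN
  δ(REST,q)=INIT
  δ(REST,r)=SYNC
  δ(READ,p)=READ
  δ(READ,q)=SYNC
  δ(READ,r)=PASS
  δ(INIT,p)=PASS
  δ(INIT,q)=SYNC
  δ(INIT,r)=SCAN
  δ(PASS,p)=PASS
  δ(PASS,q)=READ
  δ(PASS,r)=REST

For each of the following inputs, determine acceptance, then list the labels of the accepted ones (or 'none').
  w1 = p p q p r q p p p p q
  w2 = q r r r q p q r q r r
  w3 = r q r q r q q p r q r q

w1, w2, w3

w1:
  start at SYNC
  read 'p': SYNC → READ
  read 'p': READ → READ
  read 'q': READ → SYNC
  read 'p': SYNC → READ
  read 'r': READ → PASS
  read 'q': PASS → READ
  read 'p': READ → READ
  read 'p': READ → READ
  read 'p': READ → READ
  read 'p': READ → READ
  read 'q': READ → SYNC
  end SYNC, accepted
w2:
  start at SYNC
  read 'q': SYNC → SYNC
  read 'r': SYNC → SCAN
  read 'r': SCAN → REST
  read 'r': REST → SYNC
  read 'q': SYNC → SYNC
  read 'p': SYNC → READ
  read 'q': READ → SYNC
  read 'r': SYNC → SCAN
  read 'q': SCAN → SCAN
  read 'r': SCAN → REST
  read 'r': REST → SYNC
  end SYNC, accepted
w3:
  start at SYNC
  read 'r': SYNC → SCAN
  read 'q': SCAN → SCAN
  read 'r': SCAN → REST
  read 'q': REST → INIT
  read 'r': INIT → SCAN
  read 'q': SCAN → SCAN
  read 'q': SCAN → SCAN
  read 'p': SCAN → READ
  read 'r': READ → PASS
  read 'q': PASS → READ
  read 'r': READ → PASS
  read 'q': PASS → READ
  end READ, accepted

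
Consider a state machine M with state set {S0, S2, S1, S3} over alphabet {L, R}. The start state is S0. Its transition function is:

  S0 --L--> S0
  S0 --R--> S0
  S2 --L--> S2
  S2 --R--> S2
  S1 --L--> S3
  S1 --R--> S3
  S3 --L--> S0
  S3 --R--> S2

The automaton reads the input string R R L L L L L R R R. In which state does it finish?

S0

Trace: S0 -R-> S0 -R-> S0 -L-> S0 -L-> S0 -L-> S0 -L-> S0 -L-> S0 -R-> S0 -R-> S0 -R-> S0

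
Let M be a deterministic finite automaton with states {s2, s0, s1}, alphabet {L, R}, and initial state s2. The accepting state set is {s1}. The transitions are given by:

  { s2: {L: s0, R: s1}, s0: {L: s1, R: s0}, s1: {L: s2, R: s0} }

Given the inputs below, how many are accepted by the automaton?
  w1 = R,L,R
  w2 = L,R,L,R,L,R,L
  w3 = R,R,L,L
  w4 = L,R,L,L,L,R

2

w1:
  start at s2
  read 'R': s2 → s1
  read 'L': s1 → s2
  read 'R': s2 → s1
  end s1, accepted
w2:
  start at s2
  read 'L': s2 → s0
  read 'R': s0 → s0
  read 'L': s0 → s1
  read 'R': s1 → s0
  read 'L': s0 → s1
  read 'R': s1 → s0
  read 'L': s0 → s1
  end s1, accepted
w3:
  start at s2
  read 'R': s2 → s1
  read 'R': s1 → s0
  read 'L': s0 → s1
  read 'L': s1 → s2
  end s2, rejected
w4:
  start at s2
  read 'L': s2 → s0
  read 'R': s0 → s0
  read 'L': s0 → s1
  read 'L': s1 → s2
  read 'L': s2 → s0
  read 'R': s0 → s0
  end s0, rejected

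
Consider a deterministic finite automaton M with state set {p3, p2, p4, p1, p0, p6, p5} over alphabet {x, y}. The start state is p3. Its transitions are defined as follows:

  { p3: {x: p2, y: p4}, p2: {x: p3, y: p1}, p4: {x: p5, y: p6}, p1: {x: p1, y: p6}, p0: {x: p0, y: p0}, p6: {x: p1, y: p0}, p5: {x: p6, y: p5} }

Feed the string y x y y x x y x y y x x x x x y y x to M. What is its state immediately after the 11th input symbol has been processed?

start at p3
read 'y': p3 → p4
read 'x': p4 → p5
read 'y': p5 → p5
read 'y': p5 → p5
read 'x': p5 → p6
read 'x': p6 → p1
read 'y': p1 → p6
read 'x': p6 → p1
read 'y': p1 → p6
read 'y': p6 → p0
read 'x': p0 → p0
After 11 symbols: p0.

p0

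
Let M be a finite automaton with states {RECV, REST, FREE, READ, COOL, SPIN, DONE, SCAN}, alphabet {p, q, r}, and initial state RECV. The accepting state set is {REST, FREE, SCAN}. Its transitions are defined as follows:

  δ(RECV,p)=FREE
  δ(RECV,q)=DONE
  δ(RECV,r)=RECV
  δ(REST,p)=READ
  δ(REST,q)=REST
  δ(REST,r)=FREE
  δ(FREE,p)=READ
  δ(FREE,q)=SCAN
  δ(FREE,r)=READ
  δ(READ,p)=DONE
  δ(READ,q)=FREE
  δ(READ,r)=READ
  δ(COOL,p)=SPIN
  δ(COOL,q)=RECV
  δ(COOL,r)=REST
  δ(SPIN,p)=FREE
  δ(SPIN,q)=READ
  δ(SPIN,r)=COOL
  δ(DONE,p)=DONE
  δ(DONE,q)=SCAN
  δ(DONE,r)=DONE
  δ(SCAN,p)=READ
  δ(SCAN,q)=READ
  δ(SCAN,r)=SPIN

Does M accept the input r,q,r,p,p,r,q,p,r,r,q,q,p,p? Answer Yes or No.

No

Trace: RECV -r-> RECV -q-> DONE -r-> DONE -p-> DONE -p-> DONE -r-> DONE -q-> SCAN -p-> READ -r-> READ -r-> READ -q-> FREE -q-> SCAN -p-> READ -p-> DONE
End state DONE is not accepting.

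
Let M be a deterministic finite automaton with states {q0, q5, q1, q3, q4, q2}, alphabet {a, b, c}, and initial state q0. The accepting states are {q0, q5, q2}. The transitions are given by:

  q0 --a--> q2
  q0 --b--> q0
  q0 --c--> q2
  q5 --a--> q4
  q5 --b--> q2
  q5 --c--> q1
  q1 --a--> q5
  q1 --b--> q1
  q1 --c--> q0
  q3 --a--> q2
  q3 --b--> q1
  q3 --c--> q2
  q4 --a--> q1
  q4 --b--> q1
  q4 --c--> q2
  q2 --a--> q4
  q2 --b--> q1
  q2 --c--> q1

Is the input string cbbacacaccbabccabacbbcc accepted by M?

Yes

Trace: q0 -c-> q2 -b-> q1 -b-> q1 -a-> q5 -c-> q1 -a-> q5 -c-> q1 -a-> q5 -c-> q1 -c-> q0 -b-> q0 -a-> q2 -b-> q1 -c-> q0 -c-> q2 -a-> q4 -b-> q1 -a-> q5 -c-> q1 -b-> q1 -b-> q1 -c-> q0 -c-> q2
End state q2 is accepting.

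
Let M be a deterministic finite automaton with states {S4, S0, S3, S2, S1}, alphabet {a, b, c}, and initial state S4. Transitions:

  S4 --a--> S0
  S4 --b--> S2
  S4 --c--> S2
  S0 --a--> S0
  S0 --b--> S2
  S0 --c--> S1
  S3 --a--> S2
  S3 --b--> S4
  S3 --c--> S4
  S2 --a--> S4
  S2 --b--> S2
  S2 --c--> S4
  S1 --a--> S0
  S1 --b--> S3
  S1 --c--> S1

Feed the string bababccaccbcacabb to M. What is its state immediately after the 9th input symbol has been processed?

start at S4
read 'b': S4 → S2
read 'a': S2 → S4
read 'b': S4 → S2
read 'a': S2 → S4
read 'b': S4 → S2
read 'c': S2 → S4
read 'c': S4 → S2
read 'a': S2 → S4
read 'c': S4 → S2
After 9 symbols: S2.

S2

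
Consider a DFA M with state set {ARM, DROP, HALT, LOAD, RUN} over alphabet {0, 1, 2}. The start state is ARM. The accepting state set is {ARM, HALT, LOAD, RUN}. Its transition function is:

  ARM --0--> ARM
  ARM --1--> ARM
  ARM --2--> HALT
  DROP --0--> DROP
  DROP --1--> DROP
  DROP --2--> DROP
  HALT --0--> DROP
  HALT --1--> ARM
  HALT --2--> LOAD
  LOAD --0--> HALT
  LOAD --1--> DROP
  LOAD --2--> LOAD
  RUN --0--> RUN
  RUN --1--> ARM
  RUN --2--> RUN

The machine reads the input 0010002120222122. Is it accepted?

ARM → ARM → ARM → ARM → ARM → ARM → ARM → HALT → ARM → HALT → DROP → DROP → DROP → DROP → DROP → DROP → DROP
End state DROP is not accepting.

No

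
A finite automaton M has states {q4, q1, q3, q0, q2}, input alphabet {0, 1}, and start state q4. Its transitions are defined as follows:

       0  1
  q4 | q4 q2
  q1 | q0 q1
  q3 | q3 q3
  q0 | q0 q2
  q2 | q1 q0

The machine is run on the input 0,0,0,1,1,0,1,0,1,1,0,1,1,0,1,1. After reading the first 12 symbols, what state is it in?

start at q4
read '0': q4 → q4
read '0': q4 → q4
read '0': q4 → q4
read '1': q4 → q2
read '1': q2 → q0
read '0': q0 → q0
read '1': q0 → q2
read '0': q2 → q1
read '1': q1 → q1
read '1': q1 → q1
read '0': q1 → q0
read '1': q0 → q2
After 12 symbols: q2.

q2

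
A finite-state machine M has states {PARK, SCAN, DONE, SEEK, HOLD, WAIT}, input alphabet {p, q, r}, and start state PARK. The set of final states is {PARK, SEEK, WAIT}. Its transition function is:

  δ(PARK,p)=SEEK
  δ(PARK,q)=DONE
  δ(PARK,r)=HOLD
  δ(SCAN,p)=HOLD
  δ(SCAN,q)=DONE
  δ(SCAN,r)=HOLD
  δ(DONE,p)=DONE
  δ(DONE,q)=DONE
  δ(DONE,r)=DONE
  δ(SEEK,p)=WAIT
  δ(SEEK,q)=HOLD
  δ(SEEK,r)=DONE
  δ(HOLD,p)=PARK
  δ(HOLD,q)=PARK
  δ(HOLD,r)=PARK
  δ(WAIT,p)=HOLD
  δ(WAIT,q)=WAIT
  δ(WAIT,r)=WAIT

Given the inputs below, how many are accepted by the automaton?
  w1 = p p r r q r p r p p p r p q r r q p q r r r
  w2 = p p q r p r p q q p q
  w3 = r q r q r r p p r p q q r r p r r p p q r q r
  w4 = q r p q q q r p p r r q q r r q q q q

1

w1: PARK → SEEK → WAIT → WAIT → WAIT → WAIT → WAIT → HOLD → PARK → SEEK → WAIT → HOLD → PARK → SEEK → HOLD → PARK → HOLD → PARK → SEEK → HOLD → PARK → HOLD → PARK  → end PARK, accepted
w2: PARK → SEEK → WAIT → WAIT → WAIT → HOLD → PARK → SEEK → HOLD → PARK → SEEK → HOLD  → end HOLD, rejected
w3: PARK → HOLD → PARK → HOLD → PARK → HOLD → PARK → SEEK → WAIT → WAIT → HOLD → PARK → DONE → DONE → DONE → DONE → DONE → DONE → DONE → DONE → DONE → DONE → DONE → DONE  → end DONE, rejected
w4: PARK → DONE → DONE → DONE → DONE → DONE → DONE → DONE → DONE → DONE → DONE → DONE → DONE → DONE → DONE → DONE → DONE → DONE → DONE → DONE  → end DONE, rejected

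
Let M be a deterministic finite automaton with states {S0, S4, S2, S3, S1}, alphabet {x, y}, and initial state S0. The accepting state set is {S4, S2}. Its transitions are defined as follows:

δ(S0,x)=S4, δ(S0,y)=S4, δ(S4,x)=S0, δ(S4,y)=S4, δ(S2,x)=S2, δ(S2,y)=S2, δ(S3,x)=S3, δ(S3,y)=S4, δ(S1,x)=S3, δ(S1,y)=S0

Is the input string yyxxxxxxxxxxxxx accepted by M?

No

start at S0
read 'y': S0 → S4
read 'y': S4 → S4
read 'x': S4 → S0
read 'x': S0 → S4
read 'x': S4 → S0
read 'x': S0 → S4
read 'x': S4 → S0
read 'x': S0 → S4
read 'x': S4 → S0
read 'x': S0 → S4
read 'x': S4 → S0
read 'x': S0 → S4
read 'x': S4 → S0
read 'x': S0 → S4
read 'x': S4 → S0
End state S0 is not accepting.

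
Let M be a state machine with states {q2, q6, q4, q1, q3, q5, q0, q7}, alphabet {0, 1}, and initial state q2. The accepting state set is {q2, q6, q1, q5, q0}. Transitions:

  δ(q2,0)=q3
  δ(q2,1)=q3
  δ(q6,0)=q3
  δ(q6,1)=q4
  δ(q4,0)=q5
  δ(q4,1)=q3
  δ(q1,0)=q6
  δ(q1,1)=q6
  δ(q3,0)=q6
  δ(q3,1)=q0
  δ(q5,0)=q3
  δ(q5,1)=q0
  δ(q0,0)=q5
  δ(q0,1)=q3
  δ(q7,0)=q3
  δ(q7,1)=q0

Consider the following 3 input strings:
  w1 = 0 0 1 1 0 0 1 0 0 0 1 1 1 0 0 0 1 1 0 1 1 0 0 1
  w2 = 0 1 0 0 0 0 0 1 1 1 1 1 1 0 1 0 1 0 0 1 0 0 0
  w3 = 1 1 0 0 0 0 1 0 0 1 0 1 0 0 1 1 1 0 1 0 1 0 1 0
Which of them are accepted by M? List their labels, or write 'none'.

w1:
  start at q2
  read '0': q2 → q3
  read '0': q3 → q6
  read '1': q6 → q4
  read '1': q4 → q3
  read '0': q3 → q6
  read '0': q6 → q3
  read '1': q3 → q0
  read '0': q0 → q5
  read '0': q5 → q3
  read '0': q3 → q6
  read '1': q6 → q4
  read '1': q4 → q3
  read '1': q3 → q0
  read '0': q0 → q5
  read '0': q5 → q3
  read '0': q3 → q6
  read '1': q6 → q4
  read '1': q4 → q3
  read '0': q3 → q6
  read '1': q6 → q4
  read '1': q4 → q3
  read '0': q3 → q6
  read '0': q6 → q3
  read '1': q3 → q0
  end q0, accepted
w2:
  start at q2
  read '0': q2 → q3
  read '1': q3 → q0
  read '0': q0 → q5
  read '0': q5 → q3
  read '0': q3 → q6
  read '0': q6 → q3
  read '0': q3 → q6
  read '1': q6 → q4
  read '1': q4 → q3
  read '1': q3 → q0
  read '1': q0 → q3
  read '1': q3 → q0
  read '1': q0 → q3
  read '0': q3 → q6
  read '1': q6 → q4
  read '0': q4 → q5
  read '1': q5 → q0
  read '0': q0 → q5
  read '0': q5 → q3
  read '1': q3 → q0
  read '0': q0 → q5
  read '0': q5 → q3
  read '0': q3 → q6
  end q6, accepted
w3:
  start at q2
  read '1': q2 → q3
  read '1': q3 → q0
  read '0': q0 → q5
  read '0': q5 → q3
  read '0': q3 → q6
  read '0': q6 → q3
  read '1': q3 → q0
  read '0': q0 → q5
  read '0': q5 → q3
  read '1': q3 → q0
  read '0': q0 → q5
  read '1': q5 → q0
  read '0': q0 → q5
  read '0': q5 → q3
  read '1': q3 → q0
  read '1': q0 → q3
  read '1': q3 → q0
  read '0': q0 → q5
  read '1': q5 → q0
  read '0': q0 → q5
  read '1': q5 → q0
  read '0': q0 → q5
  read '1': q5 → q0
  read '0': q0 → q5
  end q5, accepted

w1, w2, w3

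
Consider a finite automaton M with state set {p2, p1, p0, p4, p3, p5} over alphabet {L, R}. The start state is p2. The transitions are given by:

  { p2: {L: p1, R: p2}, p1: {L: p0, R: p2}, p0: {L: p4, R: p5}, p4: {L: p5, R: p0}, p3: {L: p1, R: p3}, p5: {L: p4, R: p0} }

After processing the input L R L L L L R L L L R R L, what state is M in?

p4

p2 → p1 → p2 → p1 → p0 → p4 → p5 → p0 → p4 → p5 → p4 → p0 → p5 → p4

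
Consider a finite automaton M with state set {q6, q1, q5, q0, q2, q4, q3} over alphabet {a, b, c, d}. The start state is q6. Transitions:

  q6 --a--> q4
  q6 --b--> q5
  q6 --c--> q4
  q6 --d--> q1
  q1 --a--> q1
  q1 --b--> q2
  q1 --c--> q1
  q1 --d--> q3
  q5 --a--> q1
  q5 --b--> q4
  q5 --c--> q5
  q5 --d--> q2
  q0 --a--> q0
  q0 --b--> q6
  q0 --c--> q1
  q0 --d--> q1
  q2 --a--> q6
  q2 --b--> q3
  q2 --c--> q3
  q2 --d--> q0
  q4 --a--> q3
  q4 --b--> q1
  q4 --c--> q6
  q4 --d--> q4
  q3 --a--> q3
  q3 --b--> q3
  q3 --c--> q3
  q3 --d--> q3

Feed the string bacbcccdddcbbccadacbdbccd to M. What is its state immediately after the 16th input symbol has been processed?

q3

q6 → q5 → q1 → q1 → q2 → q3 → q3 → q3 → q3 → q3 → q3 → q3 → q3 → q3 → q3 → q3 → q3
After 16 symbols: q3.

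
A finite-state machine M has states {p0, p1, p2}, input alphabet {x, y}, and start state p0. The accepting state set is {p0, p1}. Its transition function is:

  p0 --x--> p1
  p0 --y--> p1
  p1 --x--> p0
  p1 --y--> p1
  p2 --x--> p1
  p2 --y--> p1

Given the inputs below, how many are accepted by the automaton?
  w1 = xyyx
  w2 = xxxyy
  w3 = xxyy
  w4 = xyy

w1: p0 → p1 → p1 → p1 → p0  → end p0, accepted
w2: p0 → p1 → p0 → p1 → p1 → p1  → end p1, accepted
w3: p0 → p1 → p0 → p1 → p1  → end p1, accepted
w4: p0 → p1 → p1 → p1  → end p1, accepted

4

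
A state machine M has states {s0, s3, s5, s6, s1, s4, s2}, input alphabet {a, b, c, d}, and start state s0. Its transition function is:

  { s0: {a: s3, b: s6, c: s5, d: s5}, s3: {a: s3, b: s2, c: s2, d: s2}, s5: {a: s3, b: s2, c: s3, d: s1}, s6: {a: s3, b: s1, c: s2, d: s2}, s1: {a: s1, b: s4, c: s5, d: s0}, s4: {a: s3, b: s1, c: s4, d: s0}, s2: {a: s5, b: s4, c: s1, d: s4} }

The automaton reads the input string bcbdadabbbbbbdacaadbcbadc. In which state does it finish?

Trace: s0 -b-> s6 -c-> s2 -b-> s4 -d-> s0 -a-> s3 -d-> s2 -a-> s5 -b-> s2 -b-> s4 -b-> s1 -b-> s4 -b-> s1 -b-> s4 -d-> s0 -a-> s3 -c-> s2 -a-> s5 -a-> s3 -d-> s2 -b-> s4 -c-> s4 -b-> s1 -a-> s1 -d-> s0 -c-> s5

s5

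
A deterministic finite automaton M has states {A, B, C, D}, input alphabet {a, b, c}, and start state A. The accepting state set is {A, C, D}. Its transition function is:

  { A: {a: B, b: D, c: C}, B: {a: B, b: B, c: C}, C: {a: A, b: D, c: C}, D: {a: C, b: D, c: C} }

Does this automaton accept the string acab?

Yes

start at A
read 'a': A → B
read 'c': B → C
read 'a': C → A
read 'b': A → D
End state D is accepting.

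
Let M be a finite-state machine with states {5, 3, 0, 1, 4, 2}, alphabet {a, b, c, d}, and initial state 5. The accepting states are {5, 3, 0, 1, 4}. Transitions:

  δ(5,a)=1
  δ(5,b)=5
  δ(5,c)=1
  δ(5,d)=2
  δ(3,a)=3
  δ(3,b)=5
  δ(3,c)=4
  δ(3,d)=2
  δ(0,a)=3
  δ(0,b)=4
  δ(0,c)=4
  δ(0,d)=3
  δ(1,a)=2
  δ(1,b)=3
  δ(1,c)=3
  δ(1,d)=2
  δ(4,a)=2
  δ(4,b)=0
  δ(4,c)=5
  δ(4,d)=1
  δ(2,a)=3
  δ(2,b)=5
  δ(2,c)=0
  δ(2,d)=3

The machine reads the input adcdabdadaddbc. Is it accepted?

5 → 1 → 2 → 0 → 3 → 3 → 5 → 2 → 3 → 2 → 3 → 2 → 3 → 5 → 1
End state 1 is accepting.

Yes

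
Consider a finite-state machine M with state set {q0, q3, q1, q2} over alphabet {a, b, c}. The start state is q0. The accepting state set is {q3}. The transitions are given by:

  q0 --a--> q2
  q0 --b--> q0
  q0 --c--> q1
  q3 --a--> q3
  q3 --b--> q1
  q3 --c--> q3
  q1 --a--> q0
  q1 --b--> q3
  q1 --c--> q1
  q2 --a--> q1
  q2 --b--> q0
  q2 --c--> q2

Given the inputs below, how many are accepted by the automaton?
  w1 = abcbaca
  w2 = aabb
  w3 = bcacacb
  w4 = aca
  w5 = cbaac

w1:
  start at q0
  read 'a': q0 → q2
  read 'b': q2 → q0
  read 'c': q0 → q1
  read 'b': q1 → q3
  read 'a': q3 → q3
  read 'c': q3 → q3
  read 'a': q3 → q3
  end q3, accepted
w2:
  start at q0
  read 'a': q0 → q2
  read 'a': q2 → q1
  read 'b': q1 → q3
  read 'b': q3 → q1
  end q1, rejected
w3:
  start at q0
  read 'b': q0 → q0
  read 'c': q0 → q1
  read 'a': q1 → q0
  read 'c': q0 → q1
  read 'a': q1 → q0
  read 'c': q0 → q1
  read 'b': q1 → q3
  end q3, accepted
w4:
  start at q0
  read 'a': q0 → q2
  read 'c': q2 → q2
  read 'a': q2 → q1
  end q1, rejected
w5:
  start at q0
  read 'c': q0 → q1
  read 'b': q1 → q3
  read 'a': q3 → q3
  read 'a': q3 → q3
  read 'c': q3 → q3
  end q3, accepted

3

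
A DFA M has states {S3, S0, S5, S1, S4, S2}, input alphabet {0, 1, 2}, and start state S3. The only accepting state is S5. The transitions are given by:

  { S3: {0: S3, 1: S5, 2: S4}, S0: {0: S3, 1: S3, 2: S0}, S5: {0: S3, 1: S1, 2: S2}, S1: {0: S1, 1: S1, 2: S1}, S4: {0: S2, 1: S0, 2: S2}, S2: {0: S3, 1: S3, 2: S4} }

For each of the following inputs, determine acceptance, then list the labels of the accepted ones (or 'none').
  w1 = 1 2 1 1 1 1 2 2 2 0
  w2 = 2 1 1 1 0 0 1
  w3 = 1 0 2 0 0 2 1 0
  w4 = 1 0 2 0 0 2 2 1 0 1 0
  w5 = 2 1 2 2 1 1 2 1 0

w2

w1: Trace: S3 -1-> S5 -2-> S2 -1-> S3 -1-> S5 -1-> S1 -1-> S1 -2-> S1 -2-> S1 -2-> S1 -0-> S1  → end S1, rejected
w2: Trace: S3 -2-> S4 -1-> S0 -1-> S3 -1-> S5 -0-> S3 -0-> S3 -1-> S5  → end S5, accepted
w3: Trace: S3 -1-> S5 -0-> S3 -2-> S4 -0-> S2 -0-> S3 -2-> S4 -1-> S0 -0-> S3  → end S3, rejected
w4: Trace: S3 -1-> S5 -0-> S3 -2-> S4 -0-> S2 -0-> S3 -2-> S4 -2-> S2 -1-> S3 -0-> S3 -1-> S5 -0-> S3  → end S3, rejected
w5: Trace: S3 -2-> S4 -1-> S0 -2-> S0 -2-> S0 -1-> S3 -1-> S5 -2-> S2 -1-> S3 -0-> S3  → end S3, rejected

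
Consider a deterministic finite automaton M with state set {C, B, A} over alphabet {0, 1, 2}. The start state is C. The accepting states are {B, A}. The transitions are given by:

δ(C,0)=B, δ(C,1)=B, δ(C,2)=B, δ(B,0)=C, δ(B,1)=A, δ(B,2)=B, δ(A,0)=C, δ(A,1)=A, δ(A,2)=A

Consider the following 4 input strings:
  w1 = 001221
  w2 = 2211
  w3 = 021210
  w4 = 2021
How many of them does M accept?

3

w1:
  start at C
  read '0': C → B
  read '0': B → C
  read '1': C → B
  read '2': B → B
  read '2': B → B
  read '1': B → A
  end A, accepted
w2:
  start at C
  read '2': C → B
  read '2': B → B
  read '1': B → A
  read '1': A → A
  end A, accepted
w3:
  start at C
  read '0': C → B
  read '2': B → B
  read '1': B → A
  read '2': A → A
  read '1': A → A
  read '0': A → C
  end C, rejected
w4:
  start at C
  read '2': C → B
  read '0': B → C
  read '2': C → B
  read '1': B → A
  end A, accepted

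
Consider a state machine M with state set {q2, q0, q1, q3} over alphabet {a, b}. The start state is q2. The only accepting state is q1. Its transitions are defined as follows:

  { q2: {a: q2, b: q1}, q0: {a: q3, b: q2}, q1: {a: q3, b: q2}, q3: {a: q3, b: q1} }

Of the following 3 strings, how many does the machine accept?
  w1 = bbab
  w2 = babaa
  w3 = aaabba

w1: q2 → q1 → q2 → q2 → q1  → end q1, accepted
w2: q2 → q1 → q3 → q1 → q3 → q3  → end q3, rejected
w3: q2 → q2 → q2 → q2 → q1 → q2 → q2  → end q2, rejected

1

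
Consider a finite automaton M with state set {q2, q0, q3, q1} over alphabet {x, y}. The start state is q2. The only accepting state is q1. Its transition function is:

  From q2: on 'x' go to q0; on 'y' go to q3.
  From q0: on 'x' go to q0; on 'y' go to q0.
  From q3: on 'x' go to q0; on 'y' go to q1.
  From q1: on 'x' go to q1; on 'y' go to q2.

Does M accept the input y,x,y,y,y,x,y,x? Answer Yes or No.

No

q2 → q3 → q0 → q0 → q0 → q0 → q0 → q0 → q0
End state q0 is not accepting.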